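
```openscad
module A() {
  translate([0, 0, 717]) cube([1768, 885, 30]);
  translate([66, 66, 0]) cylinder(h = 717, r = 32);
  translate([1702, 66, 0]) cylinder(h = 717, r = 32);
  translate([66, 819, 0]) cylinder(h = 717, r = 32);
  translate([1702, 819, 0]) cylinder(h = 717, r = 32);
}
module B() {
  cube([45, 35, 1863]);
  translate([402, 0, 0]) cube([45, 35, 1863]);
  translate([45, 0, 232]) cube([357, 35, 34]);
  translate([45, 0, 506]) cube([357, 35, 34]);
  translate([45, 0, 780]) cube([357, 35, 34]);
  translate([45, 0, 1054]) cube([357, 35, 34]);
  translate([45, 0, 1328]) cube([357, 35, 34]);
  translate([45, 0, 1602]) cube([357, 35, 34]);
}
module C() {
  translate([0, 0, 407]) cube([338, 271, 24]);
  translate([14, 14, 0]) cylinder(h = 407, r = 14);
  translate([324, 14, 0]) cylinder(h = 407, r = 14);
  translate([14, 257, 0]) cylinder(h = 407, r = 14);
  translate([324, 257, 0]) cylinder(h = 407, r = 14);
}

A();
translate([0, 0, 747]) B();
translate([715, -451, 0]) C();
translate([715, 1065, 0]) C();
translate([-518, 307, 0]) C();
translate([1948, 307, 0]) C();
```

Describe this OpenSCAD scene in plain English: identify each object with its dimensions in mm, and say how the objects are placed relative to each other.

A is a table with a 1768×885 mm rectangular top, 30 mm thick, top surface at z = 747 mm, supported by four round legs of 64 mm diameter, each leg's bounding box inset 34 mm from the nearest pair of top edges, running from the floor.

B is a wooden ladder with two side rails of 45×35 mm section and 1863 mm height, set 447 mm apart overall. Between them run 6 rectangular rungs (35 mm deep, 34 mm thick), front faces flush with the rails' −y face. The bottom of the first rung is 232 mm above the floor and each subsequent rung is 274 mm higher than the one below.

C is a four-legged stool. The seat is 338×271 mm, 24 mm thick, top at z = 431 mm. It stands on four round legs, each 28 mm in diameter, from z = 0 to the seat underside, each leg's axis is inset half a diameter from the nearest pair of seat edges (so the leg's bounding box is flush with the corner).

The ladder is on top of the table. Four stools sit around the table at the −y, +y, −x, +x sides.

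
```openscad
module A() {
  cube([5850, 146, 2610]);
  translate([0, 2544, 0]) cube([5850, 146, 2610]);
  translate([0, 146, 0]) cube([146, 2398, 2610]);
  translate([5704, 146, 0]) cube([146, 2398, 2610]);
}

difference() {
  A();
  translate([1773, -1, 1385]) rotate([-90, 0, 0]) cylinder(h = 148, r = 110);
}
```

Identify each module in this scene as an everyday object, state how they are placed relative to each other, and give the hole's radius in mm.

A is a house frame. The house frame has a circular hole through its front wall. The hole's radius is 110 mm.

The subtracted cylinder has r = 110 mm.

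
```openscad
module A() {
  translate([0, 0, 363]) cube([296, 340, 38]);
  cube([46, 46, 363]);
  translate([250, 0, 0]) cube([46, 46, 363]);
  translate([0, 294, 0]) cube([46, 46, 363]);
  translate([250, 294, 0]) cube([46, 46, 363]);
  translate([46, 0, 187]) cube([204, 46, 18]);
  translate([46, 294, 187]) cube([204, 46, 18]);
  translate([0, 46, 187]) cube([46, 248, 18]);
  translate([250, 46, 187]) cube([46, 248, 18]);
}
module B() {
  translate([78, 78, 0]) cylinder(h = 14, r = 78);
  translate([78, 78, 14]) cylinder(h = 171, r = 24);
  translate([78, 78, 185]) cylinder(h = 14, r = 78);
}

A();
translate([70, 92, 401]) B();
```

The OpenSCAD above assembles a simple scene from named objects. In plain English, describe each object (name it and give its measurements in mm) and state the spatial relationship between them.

A is a four-legged stool. The seat is 296×340 mm, 38 mm thick, top at z = 401 mm. It stands on four square legs, each 46×46 mm in cross-section, from z = 0 to the seat underside, each flush with a corner of the seat. Four stretchers, 46 mm wide and 18 mm tall, connect adjacent legs with their undersides at z = 187 mm, each running between the inner faces of the legs it joins and aligned with the legs' outer faces on the other axis.

B is a spool: two coaxial disc flanges of radius 78 mm and thickness 14 mm, joined by a core cylinder of radius 24 mm and height 171 mm. The lower flange rests on z = 0 and the three cylinders share a vertical axis.

The spool is on top of the stool, centred.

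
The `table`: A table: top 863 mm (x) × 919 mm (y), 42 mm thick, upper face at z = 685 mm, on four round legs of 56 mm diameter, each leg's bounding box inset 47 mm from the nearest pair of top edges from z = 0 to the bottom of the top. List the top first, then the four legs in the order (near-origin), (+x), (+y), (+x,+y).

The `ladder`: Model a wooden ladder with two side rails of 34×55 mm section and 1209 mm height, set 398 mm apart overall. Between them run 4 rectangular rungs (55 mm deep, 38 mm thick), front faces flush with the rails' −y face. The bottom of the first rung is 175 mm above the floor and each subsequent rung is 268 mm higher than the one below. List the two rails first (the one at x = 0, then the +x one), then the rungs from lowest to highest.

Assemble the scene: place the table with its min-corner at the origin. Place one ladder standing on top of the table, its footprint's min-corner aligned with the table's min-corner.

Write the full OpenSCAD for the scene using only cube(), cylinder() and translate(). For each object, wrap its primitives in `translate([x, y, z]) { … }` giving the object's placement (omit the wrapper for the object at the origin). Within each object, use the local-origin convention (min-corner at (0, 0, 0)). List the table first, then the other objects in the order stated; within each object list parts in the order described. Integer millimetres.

translate([0, 0, 643]) cube([863, 919, 42]);
translate([75, 75, 0]) cylinder(h = 643, r = 28);
translate([788, 75, 0]) cylinder(h = 643, r = 28);
translate([75, 844, 0]) cylinder(h = 643, r = 28);
translate([788, 844, 0]) cylinder(h = 643, r = 28);
translate([0, 0, 685]) {
  cube([34, 55, 1209]);
  translate([364, 0, 0]) cube([34, 55, 1209]);
  translate([34, 0, 175]) cube([330, 55, 38]);
  translate([34, 0, 443]) cube([330, 55, 38]);
  translate([34, 0, 711]) cube([330, 55, 38]);
  translate([34, 0, 979]) cube([330, 55, 38]);
}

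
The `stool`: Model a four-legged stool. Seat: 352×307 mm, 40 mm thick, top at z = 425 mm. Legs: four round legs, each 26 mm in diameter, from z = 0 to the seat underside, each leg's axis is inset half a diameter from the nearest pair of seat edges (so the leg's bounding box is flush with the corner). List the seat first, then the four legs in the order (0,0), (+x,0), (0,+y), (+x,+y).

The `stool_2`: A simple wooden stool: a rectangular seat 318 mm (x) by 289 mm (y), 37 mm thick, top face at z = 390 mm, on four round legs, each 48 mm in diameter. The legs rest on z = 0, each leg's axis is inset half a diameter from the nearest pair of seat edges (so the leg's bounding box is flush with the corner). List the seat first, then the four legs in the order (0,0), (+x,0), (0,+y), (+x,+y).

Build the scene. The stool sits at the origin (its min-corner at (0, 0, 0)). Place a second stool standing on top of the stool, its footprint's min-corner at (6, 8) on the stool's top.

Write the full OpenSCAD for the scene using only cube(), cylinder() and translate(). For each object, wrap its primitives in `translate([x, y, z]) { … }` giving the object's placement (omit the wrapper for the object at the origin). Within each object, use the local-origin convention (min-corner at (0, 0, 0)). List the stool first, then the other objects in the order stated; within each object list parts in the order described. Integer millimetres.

translate([0, 0, 385]) cube([352, 307, 40]);
translate([13, 13, 0]) cylinder(h = 385, r = 13);
translate([339, 13, 0]) cylinder(h = 385, r = 13);
translate([13, 294, 0]) cylinder(h = 385, r = 13);
translate([339, 294, 0]) cylinder(h = 385, r = 13);
translate([6, 8, 425]) {
  translate([0, 0, 353]) cube([318, 289, 37]);
  translate([24, 24, 0]) cylinder(h = 353, r = 24);
  translate([294, 24, 0]) cylinder(h = 353, r = 24);
  translate([24, 265, 0]) cylinder(h = 353, r = 24);
  translate([294, 265, 0]) cylinder(h = 353, r = 24);
}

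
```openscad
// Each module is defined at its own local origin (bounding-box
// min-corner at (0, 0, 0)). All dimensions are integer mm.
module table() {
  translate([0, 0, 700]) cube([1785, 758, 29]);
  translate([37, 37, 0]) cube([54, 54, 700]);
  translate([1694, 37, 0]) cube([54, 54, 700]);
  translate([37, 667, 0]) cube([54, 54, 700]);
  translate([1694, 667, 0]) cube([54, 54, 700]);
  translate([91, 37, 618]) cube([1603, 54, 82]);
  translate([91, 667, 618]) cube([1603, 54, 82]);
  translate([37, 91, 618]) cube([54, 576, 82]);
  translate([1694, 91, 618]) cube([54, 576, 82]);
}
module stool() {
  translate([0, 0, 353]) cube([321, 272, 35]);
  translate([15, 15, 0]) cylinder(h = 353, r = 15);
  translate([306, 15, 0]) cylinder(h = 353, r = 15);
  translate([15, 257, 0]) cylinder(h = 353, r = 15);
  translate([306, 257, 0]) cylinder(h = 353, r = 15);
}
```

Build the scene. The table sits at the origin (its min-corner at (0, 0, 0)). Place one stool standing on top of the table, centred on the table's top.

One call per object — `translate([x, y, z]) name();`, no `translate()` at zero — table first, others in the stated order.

table();
translate([732, 243, 729]) stool();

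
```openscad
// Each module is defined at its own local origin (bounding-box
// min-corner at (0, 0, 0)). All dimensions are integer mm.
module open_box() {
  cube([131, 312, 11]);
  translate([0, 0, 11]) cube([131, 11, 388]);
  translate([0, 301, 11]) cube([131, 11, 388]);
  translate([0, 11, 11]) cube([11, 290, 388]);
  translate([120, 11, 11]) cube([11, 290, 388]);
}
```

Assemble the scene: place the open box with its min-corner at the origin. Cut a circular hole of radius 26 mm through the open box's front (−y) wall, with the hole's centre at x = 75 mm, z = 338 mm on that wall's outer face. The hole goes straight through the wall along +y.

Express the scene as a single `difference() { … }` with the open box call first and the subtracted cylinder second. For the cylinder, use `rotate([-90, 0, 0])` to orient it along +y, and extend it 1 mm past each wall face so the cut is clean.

difference() {
  open_box();
  translate([75, -1, 338]) rotate([-90, 0, 0]) cylinder(h = 13, r = 26);
}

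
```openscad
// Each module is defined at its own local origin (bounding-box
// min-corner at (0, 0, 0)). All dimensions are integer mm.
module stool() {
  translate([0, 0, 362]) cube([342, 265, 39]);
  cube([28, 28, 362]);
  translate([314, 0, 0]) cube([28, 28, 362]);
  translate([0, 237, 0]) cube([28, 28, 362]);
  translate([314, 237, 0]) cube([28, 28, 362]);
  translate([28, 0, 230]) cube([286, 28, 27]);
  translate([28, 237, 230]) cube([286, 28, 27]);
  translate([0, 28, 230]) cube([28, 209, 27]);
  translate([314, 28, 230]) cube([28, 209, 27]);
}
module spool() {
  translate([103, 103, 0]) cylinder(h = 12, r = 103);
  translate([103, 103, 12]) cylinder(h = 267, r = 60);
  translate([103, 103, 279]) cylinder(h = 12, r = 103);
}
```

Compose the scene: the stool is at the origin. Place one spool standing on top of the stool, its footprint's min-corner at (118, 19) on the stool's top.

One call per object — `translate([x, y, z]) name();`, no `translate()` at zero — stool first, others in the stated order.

stool();
translate([118, 19, 401]) spool();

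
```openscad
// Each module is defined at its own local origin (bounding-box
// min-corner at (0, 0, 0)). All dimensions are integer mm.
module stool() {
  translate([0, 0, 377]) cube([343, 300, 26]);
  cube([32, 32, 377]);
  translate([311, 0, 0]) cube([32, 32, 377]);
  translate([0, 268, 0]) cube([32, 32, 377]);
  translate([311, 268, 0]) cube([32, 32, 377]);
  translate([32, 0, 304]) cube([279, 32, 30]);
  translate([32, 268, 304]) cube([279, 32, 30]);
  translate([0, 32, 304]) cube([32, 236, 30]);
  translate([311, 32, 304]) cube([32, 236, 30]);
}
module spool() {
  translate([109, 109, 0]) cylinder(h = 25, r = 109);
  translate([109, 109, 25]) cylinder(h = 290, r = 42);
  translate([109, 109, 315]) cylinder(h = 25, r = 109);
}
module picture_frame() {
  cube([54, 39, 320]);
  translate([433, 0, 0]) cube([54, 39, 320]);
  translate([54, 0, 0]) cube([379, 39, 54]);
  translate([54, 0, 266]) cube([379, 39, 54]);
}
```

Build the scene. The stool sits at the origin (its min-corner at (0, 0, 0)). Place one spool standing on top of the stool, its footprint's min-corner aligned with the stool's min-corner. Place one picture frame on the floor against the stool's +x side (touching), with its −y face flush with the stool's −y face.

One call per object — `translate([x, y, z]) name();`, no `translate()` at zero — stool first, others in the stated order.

stool();
translate([0, 0, 403]) spool();
translate([343, 0, 0]) picture_frame();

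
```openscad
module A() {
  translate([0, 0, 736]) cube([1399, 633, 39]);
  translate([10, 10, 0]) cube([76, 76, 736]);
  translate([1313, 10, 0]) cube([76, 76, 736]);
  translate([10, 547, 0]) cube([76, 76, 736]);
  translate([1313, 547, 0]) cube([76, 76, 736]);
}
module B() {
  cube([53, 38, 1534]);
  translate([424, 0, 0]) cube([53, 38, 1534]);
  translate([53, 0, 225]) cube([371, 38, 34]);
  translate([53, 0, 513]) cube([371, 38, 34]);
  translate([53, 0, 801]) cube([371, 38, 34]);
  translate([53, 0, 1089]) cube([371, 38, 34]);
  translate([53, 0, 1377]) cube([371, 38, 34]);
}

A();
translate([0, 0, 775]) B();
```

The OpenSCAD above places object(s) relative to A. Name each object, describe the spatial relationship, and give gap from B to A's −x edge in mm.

A is a table. B is a ladder. The ladder is on top of the table. The gap from the ladder to the table's −x edge is 0 mm.

The ladder's min-x is at 0; the table's min-x is 0; gap = 0 mm.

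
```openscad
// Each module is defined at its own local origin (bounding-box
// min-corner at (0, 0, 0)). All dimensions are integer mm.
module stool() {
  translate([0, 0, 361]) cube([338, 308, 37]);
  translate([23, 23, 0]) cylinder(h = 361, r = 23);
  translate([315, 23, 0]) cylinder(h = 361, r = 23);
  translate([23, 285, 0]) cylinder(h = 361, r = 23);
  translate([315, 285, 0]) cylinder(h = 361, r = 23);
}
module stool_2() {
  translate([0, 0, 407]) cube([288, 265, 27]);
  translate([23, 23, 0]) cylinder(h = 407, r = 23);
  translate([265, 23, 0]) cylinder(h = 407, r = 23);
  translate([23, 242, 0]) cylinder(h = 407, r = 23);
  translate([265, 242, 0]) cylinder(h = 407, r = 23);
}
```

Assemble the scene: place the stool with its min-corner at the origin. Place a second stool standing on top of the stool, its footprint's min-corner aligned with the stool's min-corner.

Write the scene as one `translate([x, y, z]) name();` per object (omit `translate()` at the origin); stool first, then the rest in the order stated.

stool();
translate([0, 0, 398]) stool_2();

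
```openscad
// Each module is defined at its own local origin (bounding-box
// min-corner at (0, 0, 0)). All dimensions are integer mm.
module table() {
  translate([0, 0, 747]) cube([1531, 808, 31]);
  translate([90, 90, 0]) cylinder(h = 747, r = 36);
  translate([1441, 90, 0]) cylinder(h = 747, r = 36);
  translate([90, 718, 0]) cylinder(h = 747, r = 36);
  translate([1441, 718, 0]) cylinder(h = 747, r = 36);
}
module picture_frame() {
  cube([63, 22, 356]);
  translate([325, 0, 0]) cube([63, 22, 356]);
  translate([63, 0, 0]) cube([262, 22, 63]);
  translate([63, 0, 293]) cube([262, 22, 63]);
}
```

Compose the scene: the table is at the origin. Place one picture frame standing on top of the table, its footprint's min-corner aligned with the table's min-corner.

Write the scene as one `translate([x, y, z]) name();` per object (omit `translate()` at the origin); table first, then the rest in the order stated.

table();
translate([0, 0, 778]) picture_frame();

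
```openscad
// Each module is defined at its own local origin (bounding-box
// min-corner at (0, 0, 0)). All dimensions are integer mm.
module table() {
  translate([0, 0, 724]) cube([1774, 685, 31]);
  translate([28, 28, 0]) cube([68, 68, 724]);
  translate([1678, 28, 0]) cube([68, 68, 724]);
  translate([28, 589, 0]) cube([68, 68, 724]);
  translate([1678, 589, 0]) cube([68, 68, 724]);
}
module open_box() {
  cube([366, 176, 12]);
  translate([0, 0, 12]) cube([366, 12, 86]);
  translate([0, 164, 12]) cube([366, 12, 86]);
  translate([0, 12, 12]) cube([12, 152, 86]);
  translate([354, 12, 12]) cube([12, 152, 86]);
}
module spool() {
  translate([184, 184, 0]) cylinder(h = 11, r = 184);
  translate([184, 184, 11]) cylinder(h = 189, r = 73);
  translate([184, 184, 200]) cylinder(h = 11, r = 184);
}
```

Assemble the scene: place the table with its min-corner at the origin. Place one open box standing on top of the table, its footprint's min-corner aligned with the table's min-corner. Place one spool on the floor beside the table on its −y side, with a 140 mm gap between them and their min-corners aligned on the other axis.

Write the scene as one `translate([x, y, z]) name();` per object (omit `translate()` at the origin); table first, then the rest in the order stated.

table();
translate([0, 0, 755]) open_box();
translate([0, -508, 0]) spool();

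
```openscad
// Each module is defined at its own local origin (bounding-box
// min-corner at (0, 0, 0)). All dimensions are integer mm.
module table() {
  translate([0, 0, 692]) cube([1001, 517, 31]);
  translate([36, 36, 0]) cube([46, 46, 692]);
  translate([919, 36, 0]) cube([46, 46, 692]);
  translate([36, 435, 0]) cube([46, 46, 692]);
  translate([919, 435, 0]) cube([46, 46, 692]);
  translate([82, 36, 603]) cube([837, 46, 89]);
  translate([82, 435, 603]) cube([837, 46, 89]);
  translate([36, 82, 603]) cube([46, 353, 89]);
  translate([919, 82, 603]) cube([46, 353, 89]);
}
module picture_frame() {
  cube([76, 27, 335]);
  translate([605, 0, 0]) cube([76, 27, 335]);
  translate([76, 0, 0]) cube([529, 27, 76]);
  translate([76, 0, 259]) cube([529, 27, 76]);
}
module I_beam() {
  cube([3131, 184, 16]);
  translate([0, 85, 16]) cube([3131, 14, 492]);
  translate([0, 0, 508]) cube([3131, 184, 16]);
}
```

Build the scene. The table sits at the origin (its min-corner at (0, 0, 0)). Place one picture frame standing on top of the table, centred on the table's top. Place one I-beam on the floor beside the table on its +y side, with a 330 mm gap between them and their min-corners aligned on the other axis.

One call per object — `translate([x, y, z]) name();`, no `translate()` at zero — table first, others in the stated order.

table();
translate([160, 245, 723]) picture_frame();
translate([0, 847, 0]) I_beam();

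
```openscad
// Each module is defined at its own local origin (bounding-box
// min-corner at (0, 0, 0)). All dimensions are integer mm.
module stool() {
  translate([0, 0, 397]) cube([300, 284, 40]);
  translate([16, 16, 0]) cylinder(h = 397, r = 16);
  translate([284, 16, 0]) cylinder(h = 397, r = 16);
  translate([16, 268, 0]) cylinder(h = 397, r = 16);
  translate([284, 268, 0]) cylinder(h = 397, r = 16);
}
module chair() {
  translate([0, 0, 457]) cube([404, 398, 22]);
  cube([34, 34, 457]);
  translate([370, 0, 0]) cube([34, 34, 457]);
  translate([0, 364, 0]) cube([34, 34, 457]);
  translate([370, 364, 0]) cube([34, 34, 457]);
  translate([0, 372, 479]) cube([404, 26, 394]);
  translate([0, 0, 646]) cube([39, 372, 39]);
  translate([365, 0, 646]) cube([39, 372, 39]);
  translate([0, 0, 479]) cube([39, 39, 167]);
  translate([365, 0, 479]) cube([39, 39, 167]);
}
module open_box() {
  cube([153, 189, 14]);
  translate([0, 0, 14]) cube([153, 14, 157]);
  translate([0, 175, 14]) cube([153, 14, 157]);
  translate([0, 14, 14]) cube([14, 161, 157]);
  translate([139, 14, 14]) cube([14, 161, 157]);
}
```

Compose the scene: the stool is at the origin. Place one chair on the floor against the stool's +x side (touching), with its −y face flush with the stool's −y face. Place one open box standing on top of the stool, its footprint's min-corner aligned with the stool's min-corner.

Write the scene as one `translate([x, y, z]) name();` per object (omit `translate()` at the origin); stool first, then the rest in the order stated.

stool();
translate([300, 0, 0]) chair();
translate([0, 0, 437]) open_box();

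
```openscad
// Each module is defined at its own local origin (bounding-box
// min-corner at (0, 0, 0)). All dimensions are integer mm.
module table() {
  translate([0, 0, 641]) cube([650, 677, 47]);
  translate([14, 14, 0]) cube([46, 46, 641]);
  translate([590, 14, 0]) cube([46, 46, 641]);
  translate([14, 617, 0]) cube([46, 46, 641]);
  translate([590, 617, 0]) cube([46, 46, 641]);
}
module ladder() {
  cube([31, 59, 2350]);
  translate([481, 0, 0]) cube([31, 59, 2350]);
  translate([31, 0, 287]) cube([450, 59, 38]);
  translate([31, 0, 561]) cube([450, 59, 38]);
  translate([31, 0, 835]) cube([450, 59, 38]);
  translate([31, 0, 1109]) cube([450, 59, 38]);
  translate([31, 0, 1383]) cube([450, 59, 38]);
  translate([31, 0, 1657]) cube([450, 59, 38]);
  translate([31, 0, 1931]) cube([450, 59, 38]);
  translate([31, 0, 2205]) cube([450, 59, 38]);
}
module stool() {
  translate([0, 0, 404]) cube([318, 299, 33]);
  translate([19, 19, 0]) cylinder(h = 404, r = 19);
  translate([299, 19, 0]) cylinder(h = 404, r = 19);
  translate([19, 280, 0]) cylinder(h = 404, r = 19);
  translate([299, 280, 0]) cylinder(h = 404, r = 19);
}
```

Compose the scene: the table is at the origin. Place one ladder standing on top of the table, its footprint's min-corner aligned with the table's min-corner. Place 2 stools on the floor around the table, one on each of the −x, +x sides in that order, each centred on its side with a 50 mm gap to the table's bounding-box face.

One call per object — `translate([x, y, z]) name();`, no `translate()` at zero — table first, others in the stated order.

table();
translate([0, 0, 688]) ladder();
translate([-368, 189, 0]) stool();
translate([700, 189, 0]) stool();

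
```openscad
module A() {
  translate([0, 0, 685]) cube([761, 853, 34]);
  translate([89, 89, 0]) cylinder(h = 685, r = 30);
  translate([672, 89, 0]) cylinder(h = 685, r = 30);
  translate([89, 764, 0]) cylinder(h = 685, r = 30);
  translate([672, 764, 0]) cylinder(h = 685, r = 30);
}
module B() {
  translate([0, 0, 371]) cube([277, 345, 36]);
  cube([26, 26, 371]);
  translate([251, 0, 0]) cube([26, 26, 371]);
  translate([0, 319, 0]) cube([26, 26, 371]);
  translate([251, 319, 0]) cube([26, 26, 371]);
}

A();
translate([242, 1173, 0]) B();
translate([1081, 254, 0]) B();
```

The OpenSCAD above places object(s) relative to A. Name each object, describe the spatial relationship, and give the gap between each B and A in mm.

A is a table. B is a stool. Two stools sit around the table at the +y, +x sides. The gap between each stool and the table is 320 mm.

Each stool's nearest face is 320 mm from the table's bounding box.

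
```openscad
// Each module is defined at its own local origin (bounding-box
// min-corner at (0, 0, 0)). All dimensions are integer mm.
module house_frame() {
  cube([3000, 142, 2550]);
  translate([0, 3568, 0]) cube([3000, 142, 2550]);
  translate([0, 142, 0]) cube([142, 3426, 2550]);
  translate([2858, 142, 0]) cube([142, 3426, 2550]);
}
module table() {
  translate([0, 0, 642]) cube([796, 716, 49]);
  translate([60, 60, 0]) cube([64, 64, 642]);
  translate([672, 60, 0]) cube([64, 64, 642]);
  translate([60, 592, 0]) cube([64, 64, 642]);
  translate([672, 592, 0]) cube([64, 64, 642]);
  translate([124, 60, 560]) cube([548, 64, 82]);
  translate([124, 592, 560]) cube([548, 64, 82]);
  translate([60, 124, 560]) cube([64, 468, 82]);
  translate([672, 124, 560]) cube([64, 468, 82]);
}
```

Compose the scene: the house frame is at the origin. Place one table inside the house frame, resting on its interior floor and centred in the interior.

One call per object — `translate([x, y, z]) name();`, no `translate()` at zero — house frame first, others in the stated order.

house_frame();
translate([1102, 1497, 0]) table();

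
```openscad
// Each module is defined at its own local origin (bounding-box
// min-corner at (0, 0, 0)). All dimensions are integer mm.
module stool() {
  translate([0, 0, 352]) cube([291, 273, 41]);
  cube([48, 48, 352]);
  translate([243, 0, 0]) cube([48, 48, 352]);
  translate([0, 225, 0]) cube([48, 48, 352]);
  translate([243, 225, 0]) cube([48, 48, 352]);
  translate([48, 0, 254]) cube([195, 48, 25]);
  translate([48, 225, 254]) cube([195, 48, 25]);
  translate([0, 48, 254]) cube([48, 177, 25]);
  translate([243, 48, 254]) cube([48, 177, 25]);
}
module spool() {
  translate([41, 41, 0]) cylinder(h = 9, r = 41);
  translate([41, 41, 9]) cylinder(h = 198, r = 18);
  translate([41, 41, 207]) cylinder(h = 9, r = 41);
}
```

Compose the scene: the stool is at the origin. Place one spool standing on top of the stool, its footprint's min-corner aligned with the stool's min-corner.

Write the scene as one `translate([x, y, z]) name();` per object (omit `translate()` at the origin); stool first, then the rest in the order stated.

stool();
translate([0, 0, 393]) spool();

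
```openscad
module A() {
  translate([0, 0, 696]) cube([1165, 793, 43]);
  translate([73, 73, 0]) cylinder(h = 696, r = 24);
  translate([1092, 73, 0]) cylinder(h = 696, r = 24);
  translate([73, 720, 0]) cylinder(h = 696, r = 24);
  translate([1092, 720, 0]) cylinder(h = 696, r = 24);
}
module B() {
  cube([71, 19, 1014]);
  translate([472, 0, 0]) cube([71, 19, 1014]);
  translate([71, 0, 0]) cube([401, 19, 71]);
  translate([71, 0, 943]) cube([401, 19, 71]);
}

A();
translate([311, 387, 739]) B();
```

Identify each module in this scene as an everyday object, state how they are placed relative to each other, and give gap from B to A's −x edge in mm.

A is a table. B is a picture frame. The picture frame is on top of the table, centred. The gap from the picture frame to the table's −x edge is 311 mm.

The picture frame's min-x is at 311; the table's min-x is 0; gap = 311 mm.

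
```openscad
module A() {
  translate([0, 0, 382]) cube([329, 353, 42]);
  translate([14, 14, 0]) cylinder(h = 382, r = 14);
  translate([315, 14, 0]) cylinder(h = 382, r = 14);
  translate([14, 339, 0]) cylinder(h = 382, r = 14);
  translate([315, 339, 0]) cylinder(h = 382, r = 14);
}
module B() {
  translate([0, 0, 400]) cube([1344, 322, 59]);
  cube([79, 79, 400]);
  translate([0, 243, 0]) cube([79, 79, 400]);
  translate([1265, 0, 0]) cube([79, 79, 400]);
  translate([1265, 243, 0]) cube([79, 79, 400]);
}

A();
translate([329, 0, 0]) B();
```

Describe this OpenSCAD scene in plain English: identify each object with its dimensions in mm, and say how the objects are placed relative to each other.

A is a four-legged stool. The seat is a 329×353×42 mm slab whose top surface is at z = 424 mm; four round legs, each 28 mm in diameter, run from the floor (z = 0) to the underside of the seat, each leg's axis is inset half a diameter from the nearest pair of seat edges (so the leg's bounding box is flush with the corner).

B is a long wooden bench with a 1344 mm (x) × 322 mm (y) seat, 59 mm thick, its top surface 459 mm above the floor. Four 79 mm square legs at the seat corners, flush with the edges, run from z = 0 to the seat underside.

The bench is against the stool's +x side, with their −y faces flush.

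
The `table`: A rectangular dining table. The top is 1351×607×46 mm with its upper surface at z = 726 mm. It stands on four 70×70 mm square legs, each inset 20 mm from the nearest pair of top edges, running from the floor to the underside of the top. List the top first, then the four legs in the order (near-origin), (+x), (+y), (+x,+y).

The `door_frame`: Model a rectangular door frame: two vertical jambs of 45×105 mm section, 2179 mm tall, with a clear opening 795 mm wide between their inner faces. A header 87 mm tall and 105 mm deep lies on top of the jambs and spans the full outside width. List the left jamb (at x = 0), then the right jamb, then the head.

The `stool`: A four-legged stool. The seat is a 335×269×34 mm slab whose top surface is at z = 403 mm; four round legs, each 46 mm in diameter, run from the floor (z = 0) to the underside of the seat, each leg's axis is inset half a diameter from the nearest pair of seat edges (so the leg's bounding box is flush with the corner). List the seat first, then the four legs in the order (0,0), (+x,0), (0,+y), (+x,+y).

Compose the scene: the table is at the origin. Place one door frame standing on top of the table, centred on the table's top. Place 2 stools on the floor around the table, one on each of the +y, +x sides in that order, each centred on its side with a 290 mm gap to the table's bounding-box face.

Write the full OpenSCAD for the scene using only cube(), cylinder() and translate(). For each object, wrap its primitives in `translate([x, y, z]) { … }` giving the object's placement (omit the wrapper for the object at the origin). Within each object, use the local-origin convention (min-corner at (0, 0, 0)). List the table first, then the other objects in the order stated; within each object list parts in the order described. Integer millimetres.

translate([0, 0, 680]) cube([1351, 607, 46]);
translate([20, 20, 0]) cube([70, 70, 680]);
translate([1261, 20, 0]) cube([70, 70, 680]);
translate([20, 517, 0]) cube([70, 70, 680]);
translate([1261, 517, 0]) cube([70, 70, 680]);
translate([233, 251, 726]) {
  cube([45, 105, 2179]);
  translate([840, 0, 0]) cube([45, 105, 2179]);
  translate([0, 0, 2179]) cube([885, 105, 87]);
}
translate([508, 897, 0]) {
  translate([0, 0, 369]) cube([335, 269, 34]);
  translate([23, 23, 0]) cylinder(h = 369, r = 23);
  translate([312, 23, 0]) cylinder(h = 369, r = 23);
  translate([23, 246, 0]) cylinder(h = 369, r = 23);
  translate([312, 246, 0]) cylinder(h = 369, r = 23);
}
translate([1641, 169, 0]) {
  translate([0, 0, 369]) cube([335, 269, 34]);
  translate([23, 23, 0]) cylinder(h = 369, r = 23);
  translate([312, 23, 0]) cylinder(h = 369, r = 23);
  translate([23, 246, 0]) cylinder(h = 369, r = 23);
  translate([312, 246, 0]) cylinder(h = 369, r = 23);
}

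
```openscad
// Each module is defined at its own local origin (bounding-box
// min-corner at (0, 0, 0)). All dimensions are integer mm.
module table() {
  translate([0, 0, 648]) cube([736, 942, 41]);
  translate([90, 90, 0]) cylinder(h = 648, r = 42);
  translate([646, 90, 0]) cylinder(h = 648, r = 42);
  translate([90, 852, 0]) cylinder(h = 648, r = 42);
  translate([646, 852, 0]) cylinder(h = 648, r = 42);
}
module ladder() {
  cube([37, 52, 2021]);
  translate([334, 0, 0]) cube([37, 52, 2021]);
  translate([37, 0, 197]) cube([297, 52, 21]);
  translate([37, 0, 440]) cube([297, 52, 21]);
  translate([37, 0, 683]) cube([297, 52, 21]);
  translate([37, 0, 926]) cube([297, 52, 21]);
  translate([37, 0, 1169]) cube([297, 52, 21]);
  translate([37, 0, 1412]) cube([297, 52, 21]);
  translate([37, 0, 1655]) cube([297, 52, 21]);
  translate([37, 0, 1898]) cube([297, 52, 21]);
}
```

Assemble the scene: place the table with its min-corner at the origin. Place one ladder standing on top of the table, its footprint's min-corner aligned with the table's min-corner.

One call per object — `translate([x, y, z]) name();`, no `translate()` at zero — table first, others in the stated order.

table();
translate([0, 0, 689]) ladder();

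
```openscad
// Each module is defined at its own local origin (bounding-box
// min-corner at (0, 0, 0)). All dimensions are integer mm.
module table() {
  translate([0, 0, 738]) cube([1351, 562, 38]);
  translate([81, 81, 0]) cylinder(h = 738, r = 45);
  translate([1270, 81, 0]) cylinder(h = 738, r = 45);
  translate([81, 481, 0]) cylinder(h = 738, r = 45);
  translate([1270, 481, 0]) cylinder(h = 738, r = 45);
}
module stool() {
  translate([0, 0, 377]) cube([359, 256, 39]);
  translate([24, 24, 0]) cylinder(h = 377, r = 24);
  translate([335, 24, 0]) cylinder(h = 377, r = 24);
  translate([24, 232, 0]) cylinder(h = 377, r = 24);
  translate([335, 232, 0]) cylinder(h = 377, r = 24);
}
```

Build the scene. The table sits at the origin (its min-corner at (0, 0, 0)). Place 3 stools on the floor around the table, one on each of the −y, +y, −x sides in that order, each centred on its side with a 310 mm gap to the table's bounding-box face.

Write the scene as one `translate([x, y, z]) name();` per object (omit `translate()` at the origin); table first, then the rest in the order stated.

table();
translate([496, -566, 0]) stool();
translate([496, 872, 0]) stool();
translate([-669, 153, 0]) stool();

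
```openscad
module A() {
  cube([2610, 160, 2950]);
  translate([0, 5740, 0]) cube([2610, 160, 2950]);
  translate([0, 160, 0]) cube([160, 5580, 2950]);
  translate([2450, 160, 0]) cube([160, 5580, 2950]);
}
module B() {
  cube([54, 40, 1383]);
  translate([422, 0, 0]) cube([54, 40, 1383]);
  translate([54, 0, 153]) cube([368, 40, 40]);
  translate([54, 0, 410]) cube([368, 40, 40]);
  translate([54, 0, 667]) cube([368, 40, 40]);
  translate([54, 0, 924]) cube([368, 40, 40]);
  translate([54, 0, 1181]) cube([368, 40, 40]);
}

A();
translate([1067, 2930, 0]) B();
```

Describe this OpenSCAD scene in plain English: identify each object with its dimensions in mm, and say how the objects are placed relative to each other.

A is a box-shaped house frame (walls only): outside footprint 2610×5900 mm, wall height 2950 mm, wall thickness 160 mm. The two y-facing walls run the full x-width; the two x-facing walls fit between the inner faces of the y-facing walls.

B is a wooden ladder with two side rails of 54×40 mm section and 1383 mm height, set 476 mm apart overall. Between them run 5 rectangular rungs (40 mm deep, 40 mm thick), front faces flush with the rails' −y face. The bottom of the first rung is 153 mm above the floor and each subsequent rung is 257 mm higher than the one below.

The ladder sits inside the house frame, centred.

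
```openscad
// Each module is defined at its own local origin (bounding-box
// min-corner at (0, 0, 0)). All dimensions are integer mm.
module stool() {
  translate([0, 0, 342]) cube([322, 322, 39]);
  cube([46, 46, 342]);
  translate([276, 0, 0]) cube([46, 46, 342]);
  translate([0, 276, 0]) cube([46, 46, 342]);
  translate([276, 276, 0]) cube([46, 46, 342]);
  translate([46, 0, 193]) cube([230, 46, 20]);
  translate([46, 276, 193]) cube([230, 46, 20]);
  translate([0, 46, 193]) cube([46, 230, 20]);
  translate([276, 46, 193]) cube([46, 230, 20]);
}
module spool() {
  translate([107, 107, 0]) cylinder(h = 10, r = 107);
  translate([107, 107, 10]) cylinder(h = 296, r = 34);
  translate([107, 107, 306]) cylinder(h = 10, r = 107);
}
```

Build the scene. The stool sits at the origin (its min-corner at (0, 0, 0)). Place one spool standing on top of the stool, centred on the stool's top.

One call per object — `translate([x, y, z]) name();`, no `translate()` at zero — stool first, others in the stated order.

stool();
translate([54, 54, 381]) spool();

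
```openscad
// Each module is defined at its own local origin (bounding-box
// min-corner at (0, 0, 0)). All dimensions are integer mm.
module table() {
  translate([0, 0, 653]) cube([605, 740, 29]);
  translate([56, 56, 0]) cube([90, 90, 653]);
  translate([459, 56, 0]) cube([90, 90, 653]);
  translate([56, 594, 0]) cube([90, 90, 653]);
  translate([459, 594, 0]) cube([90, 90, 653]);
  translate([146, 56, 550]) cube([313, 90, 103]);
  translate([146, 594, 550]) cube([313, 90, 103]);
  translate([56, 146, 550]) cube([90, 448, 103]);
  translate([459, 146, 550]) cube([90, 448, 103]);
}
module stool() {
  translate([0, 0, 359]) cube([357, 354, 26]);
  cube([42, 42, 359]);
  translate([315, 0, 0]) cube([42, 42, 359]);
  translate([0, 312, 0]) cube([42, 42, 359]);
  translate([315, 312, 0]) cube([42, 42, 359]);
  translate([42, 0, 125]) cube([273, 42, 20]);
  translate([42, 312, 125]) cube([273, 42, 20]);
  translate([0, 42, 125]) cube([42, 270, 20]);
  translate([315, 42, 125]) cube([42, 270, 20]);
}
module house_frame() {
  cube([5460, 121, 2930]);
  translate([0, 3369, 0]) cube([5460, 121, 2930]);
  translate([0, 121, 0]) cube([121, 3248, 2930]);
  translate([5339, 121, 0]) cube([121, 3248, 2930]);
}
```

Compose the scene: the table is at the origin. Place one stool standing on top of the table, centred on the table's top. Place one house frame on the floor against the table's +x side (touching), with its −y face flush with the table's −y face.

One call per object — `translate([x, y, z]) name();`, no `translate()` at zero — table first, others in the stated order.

table();
translate([124, 193, 682]) stool();
translate([605, 0, 0]) house_frame();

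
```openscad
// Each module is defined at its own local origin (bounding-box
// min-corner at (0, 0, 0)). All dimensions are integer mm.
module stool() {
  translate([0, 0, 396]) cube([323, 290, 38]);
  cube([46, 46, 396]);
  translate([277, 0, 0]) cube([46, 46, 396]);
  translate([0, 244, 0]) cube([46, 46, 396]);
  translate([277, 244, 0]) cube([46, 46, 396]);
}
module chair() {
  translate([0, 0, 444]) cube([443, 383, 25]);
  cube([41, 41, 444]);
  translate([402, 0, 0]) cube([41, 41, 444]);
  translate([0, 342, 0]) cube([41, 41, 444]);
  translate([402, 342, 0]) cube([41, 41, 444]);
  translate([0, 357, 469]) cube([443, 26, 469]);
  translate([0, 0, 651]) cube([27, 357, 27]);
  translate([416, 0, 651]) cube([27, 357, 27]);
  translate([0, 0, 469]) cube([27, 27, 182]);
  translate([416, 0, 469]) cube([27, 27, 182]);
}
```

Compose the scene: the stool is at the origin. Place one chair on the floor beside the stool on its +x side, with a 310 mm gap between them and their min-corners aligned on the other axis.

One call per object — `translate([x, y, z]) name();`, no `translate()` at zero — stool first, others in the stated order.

stool();
translate([633, 0, 0]) chair();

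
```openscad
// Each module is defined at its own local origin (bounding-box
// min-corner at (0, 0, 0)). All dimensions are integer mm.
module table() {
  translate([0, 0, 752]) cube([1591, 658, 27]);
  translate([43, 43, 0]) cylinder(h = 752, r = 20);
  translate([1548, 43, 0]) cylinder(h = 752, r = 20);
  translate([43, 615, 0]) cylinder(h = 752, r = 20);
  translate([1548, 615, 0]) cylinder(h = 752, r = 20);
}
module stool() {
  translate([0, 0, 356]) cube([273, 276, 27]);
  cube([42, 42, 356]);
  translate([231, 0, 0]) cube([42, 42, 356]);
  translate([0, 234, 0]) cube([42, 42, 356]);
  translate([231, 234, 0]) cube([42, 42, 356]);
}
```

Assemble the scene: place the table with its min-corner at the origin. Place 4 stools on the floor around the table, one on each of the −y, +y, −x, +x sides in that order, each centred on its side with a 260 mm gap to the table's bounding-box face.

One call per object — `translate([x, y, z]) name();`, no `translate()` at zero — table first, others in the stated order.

table();
translate([659, -536, 0]) stool();
translate([659, 918, 0]) stool();
translate([-533, 191, 0]) stool();
translate([1851, 191, 0]) stool();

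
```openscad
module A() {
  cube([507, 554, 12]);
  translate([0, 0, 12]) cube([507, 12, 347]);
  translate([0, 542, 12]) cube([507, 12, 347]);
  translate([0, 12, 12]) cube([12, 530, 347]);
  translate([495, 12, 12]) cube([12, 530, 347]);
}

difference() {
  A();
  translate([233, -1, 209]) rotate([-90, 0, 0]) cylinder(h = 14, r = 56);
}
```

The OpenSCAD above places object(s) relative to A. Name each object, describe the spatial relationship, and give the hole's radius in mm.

A is an open box. The open box has a circular hole through its front wall. The hole's radius is 56 mm.

The subtracted cylinder has r = 56 mm.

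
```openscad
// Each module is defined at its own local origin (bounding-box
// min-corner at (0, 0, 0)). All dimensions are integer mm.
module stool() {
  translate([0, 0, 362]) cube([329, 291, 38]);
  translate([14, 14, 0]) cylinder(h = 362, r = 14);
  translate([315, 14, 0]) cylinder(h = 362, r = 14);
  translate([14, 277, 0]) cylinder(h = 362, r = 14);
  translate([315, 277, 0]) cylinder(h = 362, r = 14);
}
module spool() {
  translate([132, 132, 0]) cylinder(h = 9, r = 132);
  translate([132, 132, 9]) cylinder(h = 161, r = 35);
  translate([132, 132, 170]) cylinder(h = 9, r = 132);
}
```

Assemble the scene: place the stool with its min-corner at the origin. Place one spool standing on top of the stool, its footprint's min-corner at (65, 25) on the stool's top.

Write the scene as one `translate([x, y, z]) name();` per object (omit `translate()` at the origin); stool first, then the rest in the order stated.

stool();
translate([65, 25, 400]) spool();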